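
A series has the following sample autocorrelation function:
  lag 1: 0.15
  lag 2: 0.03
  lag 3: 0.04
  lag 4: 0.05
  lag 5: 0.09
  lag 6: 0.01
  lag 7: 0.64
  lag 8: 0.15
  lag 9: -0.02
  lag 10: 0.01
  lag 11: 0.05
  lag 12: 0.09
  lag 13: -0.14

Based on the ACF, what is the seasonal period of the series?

The largest autocorrelation is r_7 = 0.64; the remaining lags stay at or below 0.15.
The dominant spike at lag 7 indicates a seasonal period of 7.

7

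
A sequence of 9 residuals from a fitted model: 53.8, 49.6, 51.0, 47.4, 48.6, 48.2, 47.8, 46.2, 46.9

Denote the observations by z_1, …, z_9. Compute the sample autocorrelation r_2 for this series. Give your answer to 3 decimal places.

Mean z̄ = (53.8 + 49.6 + 51.0 + 47.4 + 48.6 + 48.2 + 47.8 + 46.2 + 46.9)/9 = 48.8333
Numerator Σ_{t=1}^{7}(z_t−z̄)(z_{t+2}−z̄) = 13.9711
Denominator Σ(z_t−z̄)² = 44.2000
r_2 = 13.9711 / 44.2000 = 0.316

0.316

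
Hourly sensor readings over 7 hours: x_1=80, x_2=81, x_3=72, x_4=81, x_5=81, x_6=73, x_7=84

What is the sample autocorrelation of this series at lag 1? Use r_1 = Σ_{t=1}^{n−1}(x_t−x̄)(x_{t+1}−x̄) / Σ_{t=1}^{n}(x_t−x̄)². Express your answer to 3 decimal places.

-0.529

Mean x̄ = (80 + 81 + 72 + 81 + 81 + 73 + 84)/7 = 78.8571
Σ(x_t−x̄)(x_{t+1}−x̄) = (2.4490) + (-14.6939) + (-14.6939) + (4.5918) + (-12.5510) + (-30.1224) = -65.0204
Denominator Σ(x_t−x̄)² = 122.8571
r_1 = -65.0204 / 122.8571 = -0.529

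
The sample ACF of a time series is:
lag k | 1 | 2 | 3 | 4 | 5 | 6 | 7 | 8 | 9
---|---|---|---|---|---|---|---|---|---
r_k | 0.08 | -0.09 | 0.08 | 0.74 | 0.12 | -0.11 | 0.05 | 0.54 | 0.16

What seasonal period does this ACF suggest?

The largest autocorrelation is r_4 = 0.74, with a weaker echo at lag 8 (0.54); the remaining lags stay at or below 0.16.
The dominant spike at lag 4 indicates a seasonal period of 4.

4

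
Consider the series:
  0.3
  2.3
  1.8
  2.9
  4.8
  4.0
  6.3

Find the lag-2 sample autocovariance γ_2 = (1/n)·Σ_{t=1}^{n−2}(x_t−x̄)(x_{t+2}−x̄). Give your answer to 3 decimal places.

Mean x̄ = (0.3 + 2.3 + 1.8 + 2.9 + 4.8 + 4.0 + 6.3)/7 = 3.2000
Deviations: -2.9000, -0.9000, -1.4000, -0.3000, 1.6000, 0.8000, 3.1000
Σ_{t=1}^{5}(x_t−x̄)(x_{t+2}−x̄) = 6.8100
γ_2 = 6.8100 / 7 = 0.973

0.973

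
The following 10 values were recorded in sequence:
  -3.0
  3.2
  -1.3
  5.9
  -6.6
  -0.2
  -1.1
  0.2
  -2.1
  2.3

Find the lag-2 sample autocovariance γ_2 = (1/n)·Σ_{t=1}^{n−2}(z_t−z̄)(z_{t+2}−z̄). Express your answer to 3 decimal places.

3.919

Mean z̄ = (-3.0 + 3.2 − 1.3 + 5.9 − 6.6 − 0.2 − 1.1 + 0.2 − 2.1 + 2.3)/10 = -0.2700
Σ_{t=1}^{8}(z_t−z̄)(z_{t+2}−z̄) = 39.1872
γ_2 = 39.1872 / 10 = 3.919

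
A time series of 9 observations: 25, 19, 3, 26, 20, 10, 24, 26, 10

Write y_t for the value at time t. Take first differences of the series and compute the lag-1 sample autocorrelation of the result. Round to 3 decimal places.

First differences Δy: -6, -16, 23, -6, -10, 14, 2, -16
Mean of differences = -1.8750
Numerator Σ(Δy_t−Δȳ)(Δy_{t+1}−Δȳ) = -484.3906
Denominator Σ(Δy_t−Δȳ)² = 1384.8750
r_1(Δy) = -484.3906 / 1384.8750 = -0.350

-0.350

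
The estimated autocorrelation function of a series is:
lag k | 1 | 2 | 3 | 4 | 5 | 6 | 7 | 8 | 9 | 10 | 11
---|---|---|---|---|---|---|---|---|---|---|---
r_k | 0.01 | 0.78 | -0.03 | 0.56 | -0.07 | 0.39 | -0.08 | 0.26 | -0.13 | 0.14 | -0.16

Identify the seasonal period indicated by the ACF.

The largest autocorrelation is r_2 = 0.78, with weaker echoes at lags 4 (0.56), 6 (0.39) and 8 (0.26); the remaining lags stay at or below 0.14.
The dominant spike at lag 2 indicates a seasonal period of 2.

2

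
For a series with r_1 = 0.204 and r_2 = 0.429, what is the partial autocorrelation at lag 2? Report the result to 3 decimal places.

φ_{22} = (r_2 − r_1²) / (1 − r_1²)
r_1² = (0.204)² = 0.041616
Numerator = 0.429 − 0.0416 = 0.3874; denominator = 1 − 0.0416 = 0.9584
φ_{22} = 0.3874 / 0.9584 = 0.404

0.404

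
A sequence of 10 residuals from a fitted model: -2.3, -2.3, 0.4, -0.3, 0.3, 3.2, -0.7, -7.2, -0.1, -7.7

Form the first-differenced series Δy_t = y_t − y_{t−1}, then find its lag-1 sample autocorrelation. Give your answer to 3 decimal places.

-0.479

First differences Δy: 0.0, 2.7, -0.7, 0.6, 2.9, -3.9, -6.5, 7.1, -7.6
Mean of differences = -0.6000
Numerator Σ(Δy_t−Δȳ)(Δy_{t+1}−Δȳ) = -85.6800
Denominator Σ(Δy_t−Δȳ)² = 178.9400
r_1(Δy) = -85.6800 / 178.9400 = -0.479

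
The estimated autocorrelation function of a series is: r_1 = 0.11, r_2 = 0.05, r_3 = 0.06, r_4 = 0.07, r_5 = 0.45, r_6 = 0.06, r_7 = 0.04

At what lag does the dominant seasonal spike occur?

5

The largest autocorrelation is r_5 = 0.45; the remaining lags stay at or below 0.11.
The dominant spike at lag 5 indicates a seasonal period of 5.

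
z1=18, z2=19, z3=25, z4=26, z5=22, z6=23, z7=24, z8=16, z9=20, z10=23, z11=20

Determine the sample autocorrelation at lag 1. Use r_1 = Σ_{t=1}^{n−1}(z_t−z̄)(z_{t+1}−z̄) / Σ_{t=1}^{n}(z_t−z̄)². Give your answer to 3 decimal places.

Mean z̄ = (18 + 19 + 25 + 26 + 22 + 23 + 24 + 16 + 20 + 23 + 20)/11 = 21.4545
Numerator Σ_{t=1}^{10}(z_t−z̄)(z_{t+1}−z̄) = 12.7025
Denominator Σ(z_t−z̄)² = 96.7273
r_1 = 12.7025 / 96.7273 = 0.131

0.131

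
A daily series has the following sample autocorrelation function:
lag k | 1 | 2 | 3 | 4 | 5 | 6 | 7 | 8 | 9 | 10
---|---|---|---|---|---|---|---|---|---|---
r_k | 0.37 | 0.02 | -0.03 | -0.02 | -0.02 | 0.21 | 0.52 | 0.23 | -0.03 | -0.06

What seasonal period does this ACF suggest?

7

The largest autocorrelation is r_7 = 0.52; the remaining lags stay at or below 0.37. The elevated value at lag 1 (0.37), dropping to 0.02 at lag 2, reflects decaying short-term dependence rather than seasonality.
The dominant spike at lag 7 indicates a seasonal period of 7.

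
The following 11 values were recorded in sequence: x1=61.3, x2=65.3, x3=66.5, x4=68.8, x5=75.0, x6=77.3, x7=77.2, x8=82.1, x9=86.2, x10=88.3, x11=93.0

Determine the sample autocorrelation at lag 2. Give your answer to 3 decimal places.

Mean x̄ = (61.3 + 65.3 + 66.5 + 68.8 + 75.0 + 77.3 + 77.2 + 82.1 + 86.2 + 88.3 + 93.0)/11 = 76.4545
Numerator Σ_{t=1}^{9}(x_t−x̄)(x_{t+2}−x̄) = 483.3168
Denominator Σ(x_t−x̄)² = 1056.0673
r_2 = 483.3168 / 1056.0673 = 0.458

0.458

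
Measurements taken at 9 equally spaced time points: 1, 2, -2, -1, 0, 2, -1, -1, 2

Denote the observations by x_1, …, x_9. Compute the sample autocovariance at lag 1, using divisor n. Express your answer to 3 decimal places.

-0.314

Mean x̄ = (1 + 2 − 2 − 1 + 0 + 2 − 1 − 1 + 2)/9 = 0.2222
Σ_{t=1}^{8}(x_t−x̄)(x_{t+1}−x̄) = -2.8272
γ_1 = -2.8272 / 9 = -0.314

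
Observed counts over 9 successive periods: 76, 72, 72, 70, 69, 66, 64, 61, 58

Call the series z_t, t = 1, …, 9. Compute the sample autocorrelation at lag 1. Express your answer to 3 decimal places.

Mean z̄ = (76 + 72 + 72 + 70 + 69 + 66 + 64 + 61 + 58)/9 = 67.5556
Numerator Σ_{t=1}^{8}(z_t−z̄)(z_{t+1}−z̄) = 160.9136
Denominator Σ(z_t−z̄)² = 268.2222
r_1 = 160.9136 / 268.2222 = 0.600

0.600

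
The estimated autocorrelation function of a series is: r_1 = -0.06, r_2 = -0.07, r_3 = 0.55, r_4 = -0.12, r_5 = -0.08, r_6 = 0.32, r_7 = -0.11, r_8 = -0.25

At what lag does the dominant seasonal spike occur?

The largest autocorrelation is r_3 = 0.55, with a weaker echo at lag 6 (0.32); the remaining lags stay at or below -0.06.
The dominant spike at lag 3 indicates a seasonal period of 3.

3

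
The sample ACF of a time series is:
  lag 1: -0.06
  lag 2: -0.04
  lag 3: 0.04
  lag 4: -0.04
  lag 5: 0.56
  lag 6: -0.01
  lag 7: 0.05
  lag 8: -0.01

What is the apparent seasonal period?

The largest autocorrelation is r_5 = 0.56; the remaining lags stay at or below 0.05.
The dominant spike at lag 5 indicates a seasonal period of 5.

5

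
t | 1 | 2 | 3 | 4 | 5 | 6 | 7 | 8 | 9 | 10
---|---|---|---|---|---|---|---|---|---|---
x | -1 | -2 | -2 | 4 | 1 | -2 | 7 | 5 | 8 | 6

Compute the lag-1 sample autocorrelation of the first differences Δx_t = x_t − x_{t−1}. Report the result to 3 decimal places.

-0.504

First differences Δx: -1, 0, 6, -3, -3, 9, -2, 3, -2
Mean of differences = 0.7778
Numerator Σ(Δx_t−Δx̄)(Δx_{t+1}−Δx̄) = -74.3827
Denominator Σ(Δx_t−Δx̄)² = 147.5556
r_1(Δx) = -74.3827 / 147.5556 = -0.504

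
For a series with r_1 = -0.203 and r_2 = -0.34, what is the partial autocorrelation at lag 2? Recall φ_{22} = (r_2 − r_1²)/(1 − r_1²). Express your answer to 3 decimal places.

-0.398

φ_{22} = (r_2 − r_1²) / (1 − r_1²)
r_1² = (-0.203)² = 0.041209
Numerator = -0.34 − 0.0412 = -0.3812; denominator = 1 − 0.0412 = 0.9588
φ_{22} = -0.3812 / 0.9588 = -0.398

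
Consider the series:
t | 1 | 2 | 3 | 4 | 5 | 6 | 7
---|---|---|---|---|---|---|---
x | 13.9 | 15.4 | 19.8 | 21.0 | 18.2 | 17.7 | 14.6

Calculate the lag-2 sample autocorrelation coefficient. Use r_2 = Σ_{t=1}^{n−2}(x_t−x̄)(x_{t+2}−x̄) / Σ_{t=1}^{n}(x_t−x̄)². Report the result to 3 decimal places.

Mean x̄ = (13.9 + 15.4 + 19.8 + 21.0 + 18.2 + 17.7 + 14.6)/7 = 17.2286
Numerator Σ_{t=1}^{5}(x_t−x̄)(x_{t+2}−x̄) = -13.7331
Denominator Σ(x_t−x̄)² = 43.3343
r_2 = -13.7331 / 43.3343 = -0.317

-0.317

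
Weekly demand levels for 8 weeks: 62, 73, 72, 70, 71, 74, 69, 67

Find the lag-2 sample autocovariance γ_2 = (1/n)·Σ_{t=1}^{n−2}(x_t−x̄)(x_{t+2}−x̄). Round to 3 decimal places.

Mean x̄ = (62 + 73 + 72 + 70 + 71 + 74 + 69 + 67)/8 = 69.7500
Deviations: -7.7500, 3.2500, 2.2500, 0.2500, 1.2500, 4.2500, -0.7500, -2.7500
Σ_{t=1}^{6}(x_t−x̄)(x_{t+2}−x̄) = -25.3750
γ_2 = -25.3750 / 8 = -3.172

-3.172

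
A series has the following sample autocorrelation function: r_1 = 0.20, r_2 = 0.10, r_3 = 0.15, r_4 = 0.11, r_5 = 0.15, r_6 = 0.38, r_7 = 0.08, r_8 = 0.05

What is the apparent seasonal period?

6

The largest autocorrelation is r_6 = 0.38; the remaining lags stay at or below 0.20. The elevated value at lag 1 (0.20), dropping to 0.10 at lag 2, reflects decaying short-term dependence rather than seasonality.
The dominant spike at lag 6 indicates a seasonal period of 6.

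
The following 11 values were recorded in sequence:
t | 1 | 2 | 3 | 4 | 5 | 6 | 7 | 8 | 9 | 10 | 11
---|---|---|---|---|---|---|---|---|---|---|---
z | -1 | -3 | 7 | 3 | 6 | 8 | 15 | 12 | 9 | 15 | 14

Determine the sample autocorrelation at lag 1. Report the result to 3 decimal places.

0.539

Mean z̄ = (-1 − 3 + 7 + 3 + 6 + 8 + 15 + 12 + 9 + 15 + 14)/11 = 7.7273
Numerator Σ_{t=1}^{10}(z_t−z̄)(z_{t+1}−z̄) = 205.9256
Denominator Σ(z_t−z̄)² = 382.1818
r_1 = 205.9256 / 382.1818 = 0.539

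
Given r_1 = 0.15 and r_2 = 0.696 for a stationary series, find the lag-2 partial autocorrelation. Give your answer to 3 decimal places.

0.689

φ_{22} = (r_2 − r_1²) / (1 − r_1²)
r_1² = (0.15)² = 0.0225
Numerator = 0.696 − 0.0225 = 0.6735; denominator = 1 − 0.0225 = 0.9775
φ_{22} = 0.6735 / 0.9775 = 0.689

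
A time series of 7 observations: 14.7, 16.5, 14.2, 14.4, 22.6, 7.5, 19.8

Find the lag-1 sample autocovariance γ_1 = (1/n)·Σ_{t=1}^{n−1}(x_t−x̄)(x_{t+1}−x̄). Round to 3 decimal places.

-14.188

Mean x̄ = (14.7 + 16.5 + 14.2 + 14.4 + 22.6 + 7.5 + 19.8)/7 = 15.6714
Σ_{t=1}^{6}(x_t−x̄)(x_{t+1}−x̄) = -99.3151
γ_1 = -99.3151 / 7 = -14.188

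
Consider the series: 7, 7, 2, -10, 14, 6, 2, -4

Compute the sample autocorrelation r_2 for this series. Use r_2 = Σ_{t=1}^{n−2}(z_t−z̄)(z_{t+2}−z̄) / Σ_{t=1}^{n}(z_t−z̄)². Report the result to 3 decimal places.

Mean z̄ = (7 + 7 + 2 − 10 + 14 + 6 + 2 − 4)/8 = 3.0000
Deviations from mean: 4.0000, 4.0000, -1.0000, -13.0000, 11.0000, 3.0000, -1.0000, -7.0000
Numerator Σ_{t=1}^{6}(z_t−z̄)(z_{t+2}−z̄) = -138.0000
Denominator Σ(z_t−z̄)² = 382.0000
r_2 = -138.0000 / 382.0000 = -0.361

-0.361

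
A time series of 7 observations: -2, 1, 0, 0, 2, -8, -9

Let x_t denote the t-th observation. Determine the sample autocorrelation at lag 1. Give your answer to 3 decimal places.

Mean x̄ = (-2 + 1 + 0 + 0 + 2 − 8 − 9)/7 = -2.2857
Deviations from mean: 0.2857, 3.2857, 2.2857, 2.2857, 4.2857, -5.7143, -6.7143
Σ(x_t−x̄)(x_{t+1}−x̄) = (0.9388) + (7.5102) + (5.2245) + (9.7959) + (-24.4898) + (38.3673) = 37.3469
Denominator Σ(x_t−x̄)² = 117.4286
r_1 = 37.3469 / 117.4286 = 0.318

0.318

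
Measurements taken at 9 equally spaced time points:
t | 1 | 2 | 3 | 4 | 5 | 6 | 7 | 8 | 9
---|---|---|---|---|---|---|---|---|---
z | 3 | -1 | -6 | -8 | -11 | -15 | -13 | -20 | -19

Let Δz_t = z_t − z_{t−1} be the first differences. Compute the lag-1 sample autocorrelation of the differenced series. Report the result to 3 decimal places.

-0.643

First differences Δz: -4, -5, -2, -3, -4, 2, -7, 1
Mean of differences = -2.7500
Numerator Σ(Δz_t−Δz̄)(Δz_{t+1}−Δz̄) = -40.8125
Denominator Σ(Δz_t−Δz̄)² = 63.5000
r_1(Δz) = -40.8125 / 63.5000 = -0.643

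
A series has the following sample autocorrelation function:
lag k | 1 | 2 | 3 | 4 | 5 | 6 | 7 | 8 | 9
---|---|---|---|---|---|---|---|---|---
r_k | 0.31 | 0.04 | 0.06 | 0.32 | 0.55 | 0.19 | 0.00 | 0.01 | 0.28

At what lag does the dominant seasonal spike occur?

The largest autocorrelation is r_5 = 0.55; the remaining lags stay at or below 0.32. The elevated value at lag 1 (0.31), dropping to 0.04 at lag 2, reflects decaying short-term dependence rather than seasonality.
The dominant spike at lag 5 indicates a seasonal period of 5.

5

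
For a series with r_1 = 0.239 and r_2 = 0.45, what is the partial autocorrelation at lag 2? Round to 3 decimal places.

0.417

φ_{22} = (r_2 − r_1²) / (1 − r_1²)
r_1² = (0.239)² = 0.057121
Numerator = 0.45 − 0.0571 = 0.3929; denominator = 1 − 0.0571 = 0.9429
φ_{22} = 0.3929 / 0.9429 = 0.417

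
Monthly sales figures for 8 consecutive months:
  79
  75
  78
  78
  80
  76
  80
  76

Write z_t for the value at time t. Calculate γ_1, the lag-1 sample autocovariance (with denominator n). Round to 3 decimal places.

-1.914

Mean z̄ = (79 + 75 + 78 + 78 + 80 + 76 + 80 + 76)/8 = 77.7500
Deviations: 1.2500, -2.7500, 0.2500, 0.2500, 2.2500, -1.7500, 2.2500, -1.7500
Σ_{t=1}^{7}(z_t−z̄)(z_{t+1}−z̄) = -15.3125
γ_1 = -15.3125 / 8 = -1.914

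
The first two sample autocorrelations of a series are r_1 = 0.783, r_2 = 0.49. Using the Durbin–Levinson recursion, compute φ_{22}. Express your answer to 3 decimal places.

φ_{22} = (r_2 − r_1²) / (1 − r_1²)
r_1² = (0.783)² = 0.613089
Numerator = 0.49 − 0.6131 = -0.1231; denominator = 1 − 0.6131 = 0.3869
φ_{22} = -0.1231 / 0.3869 = -0.318

-0.318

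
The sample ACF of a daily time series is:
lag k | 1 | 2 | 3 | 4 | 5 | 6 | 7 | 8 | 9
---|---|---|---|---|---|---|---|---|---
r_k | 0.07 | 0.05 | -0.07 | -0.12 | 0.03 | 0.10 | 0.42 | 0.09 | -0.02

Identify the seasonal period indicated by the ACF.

7

The largest autocorrelation is r_7 = 0.42; the remaining lags stay at or below 0.10.
The dominant spike at lag 7 indicates a seasonal period of 7.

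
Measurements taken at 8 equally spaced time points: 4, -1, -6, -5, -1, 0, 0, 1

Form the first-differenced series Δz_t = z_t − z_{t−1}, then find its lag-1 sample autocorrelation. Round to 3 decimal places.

0.417

First differences Δz: -5, -5, 1, 4, 1, 0, 1
Mean of differences = -0.4286
Numerator Σ(Δz_t−Δz̄)(Δz_{t+1}−Δz̄) = 28.2449
Denominator Σ(Δz_t−Δz̄)² = 67.7143
r_1(Δz) = 28.2449 / 67.7143 = 0.417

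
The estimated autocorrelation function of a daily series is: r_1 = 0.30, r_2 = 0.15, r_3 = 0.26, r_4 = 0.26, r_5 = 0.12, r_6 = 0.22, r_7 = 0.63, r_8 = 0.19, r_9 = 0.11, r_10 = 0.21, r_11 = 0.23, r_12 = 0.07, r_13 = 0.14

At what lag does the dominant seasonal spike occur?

The largest autocorrelation is r_7 = 0.63; the remaining lags stay at or below 0.30. The elevated value at lag 1 (0.30), dropping to 0.15 at lag 2, reflects decaying short-term dependence rather than seasonality.
The dominant spike at lag 7 indicates a seasonal period of 7.

7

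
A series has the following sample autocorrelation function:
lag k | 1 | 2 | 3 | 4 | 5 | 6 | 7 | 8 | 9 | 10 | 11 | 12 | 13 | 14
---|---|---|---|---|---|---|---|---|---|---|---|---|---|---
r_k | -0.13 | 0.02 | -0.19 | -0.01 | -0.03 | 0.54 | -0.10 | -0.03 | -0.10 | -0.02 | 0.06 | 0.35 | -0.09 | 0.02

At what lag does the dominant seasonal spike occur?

The largest autocorrelation is r_6 = 0.54, with a weaker echo at lag 12 (0.35); the remaining lags stay at or below 0.06.
The dominant spike at lag 6 indicates a seasonal period of 6.

6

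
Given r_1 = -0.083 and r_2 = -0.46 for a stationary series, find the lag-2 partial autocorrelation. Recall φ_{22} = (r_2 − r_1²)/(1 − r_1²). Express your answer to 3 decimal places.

-0.470

φ_{22} = (r_2 − r_1²) / (1 − r_1²)
r_1² = (-0.083)² = 0.006889
Numerator = -0.46 − 0.0069 = -0.4669; denominator = 1 − 0.0069 = 0.9931
φ_{22} = -0.4669 / 0.9931 = -0.470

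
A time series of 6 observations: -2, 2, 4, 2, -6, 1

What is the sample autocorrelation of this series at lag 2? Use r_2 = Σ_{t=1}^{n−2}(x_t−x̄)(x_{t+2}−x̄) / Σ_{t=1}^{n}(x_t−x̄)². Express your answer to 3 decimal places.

-0.417

Mean x̄ = (-2 + 2 + 4 + 2 − 6 + 1)/6 = 0.1667
Σ(x_t−x̄)(x_{t+2}−x̄) = (-8.3056) + (3.3611) + (-23.6389) + (1.5278) = -27.0556
Denominator Σ(x_t−x̄)² = 64.8333
r_2 = -27.0556 / 64.8333 = -0.417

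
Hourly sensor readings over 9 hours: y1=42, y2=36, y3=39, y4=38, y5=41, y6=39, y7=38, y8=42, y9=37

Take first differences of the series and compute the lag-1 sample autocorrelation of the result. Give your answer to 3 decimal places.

-0.497

First differences Δy: -6, 3, -1, 3, -2, -1, 4, -5
Mean of differences = -0.6250
Numerator Σ(Δy_t−Δȳ)(Δy_{t+1}−Δȳ) = -48.6406
Denominator Σ(Δy_t−Δȳ)² = 97.8750
r_1(Δy) = -48.6406 / 97.8750 = -0.497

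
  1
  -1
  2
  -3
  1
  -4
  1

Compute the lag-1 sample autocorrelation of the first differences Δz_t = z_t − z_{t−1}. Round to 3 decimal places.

First differences Δz: -2, 3, -5, 4, -5, 5
Mean of differences = 0.0000
Numerator Σ(Δz_t−Δz̄)(Δz_{t+1}−Δz̄) = -86.0000
Denominator Σ(Δz_t−Δz̄)² = 104.0000
r_1(Δz) = -86.0000 / 104.0000 = -0.827

-0.827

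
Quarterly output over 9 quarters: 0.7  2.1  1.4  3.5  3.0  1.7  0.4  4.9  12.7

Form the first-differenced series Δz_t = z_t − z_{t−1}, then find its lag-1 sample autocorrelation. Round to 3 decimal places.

First differences Δz: 1.4, -0.7, 2.1, -0.5, -1.3, -1.3, 4.5, 7.8
Mean of differences = 1.5000
Numerator Σ(Δz_t−Δz̄)(Δz_{t+1}−Δz̄) = 21.6400
Denominator Σ(Δz_t−Δz̄)² = 73.5800
r_1(Δz) = 21.6400 / 73.5800 = 0.294

0.294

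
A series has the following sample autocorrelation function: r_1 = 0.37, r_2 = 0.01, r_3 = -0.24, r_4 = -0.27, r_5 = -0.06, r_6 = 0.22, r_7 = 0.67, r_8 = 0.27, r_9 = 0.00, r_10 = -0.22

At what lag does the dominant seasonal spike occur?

7

The largest autocorrelation is r_7 = 0.67; the remaining lags stay at or below 0.37. The elevated value at lag 1 (0.37), dropping to 0.01 at lag 2, reflects decaying short-term dependence rather than seasonality.
The dominant spike at lag 7 indicates a seasonal period of 7.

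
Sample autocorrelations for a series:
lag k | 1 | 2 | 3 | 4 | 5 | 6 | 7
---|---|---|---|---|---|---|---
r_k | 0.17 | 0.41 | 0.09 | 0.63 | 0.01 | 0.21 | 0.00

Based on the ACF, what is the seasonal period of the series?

The largest autocorrelation is r_4 = 0.63; the remaining lags stay at or below 0.41.
The dominant spike at lag 4 indicates a seasonal period of 4.

4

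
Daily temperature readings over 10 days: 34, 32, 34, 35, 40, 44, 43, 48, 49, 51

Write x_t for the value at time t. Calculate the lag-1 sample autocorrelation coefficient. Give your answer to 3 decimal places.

0.740

Mean x̄ = (34 + 32 + 34 + 35 + 40 + 44 + 43 + 48 + 49 + 51)/10 = 41.0000
Numerator Σ_{t=1}^{9}(x_t−x̄)(x_{t+1}−x̄) = 327.0000
Denominator Σ(x_t−x̄)² = 442.0000
r_1 = 327.0000 / 442.0000 = 0.740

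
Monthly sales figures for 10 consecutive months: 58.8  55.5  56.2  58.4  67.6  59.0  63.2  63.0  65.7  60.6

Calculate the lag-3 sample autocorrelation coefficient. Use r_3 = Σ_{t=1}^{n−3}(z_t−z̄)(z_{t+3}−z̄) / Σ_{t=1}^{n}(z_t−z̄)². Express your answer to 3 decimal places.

Mean z̄ = (58.8 + 55.5 + 56.2 + 58.4 + 67.6 + 59.0 + 63.2 + 63.0 + 65.7 + 60.6)/10 = 60.8000
Σ(z_t−z̄)(z_{t+3}−z̄) = (4.8000) + (-36.0400) + (8.2800) + (-5.7600) + (14.9600) + (-8.8200) + (-0.4800) = -23.0600
Denominator Σ(z_t−z̄)² = 143.1400
r_3 = -23.0600 / 143.1400 = -0.161

-0.161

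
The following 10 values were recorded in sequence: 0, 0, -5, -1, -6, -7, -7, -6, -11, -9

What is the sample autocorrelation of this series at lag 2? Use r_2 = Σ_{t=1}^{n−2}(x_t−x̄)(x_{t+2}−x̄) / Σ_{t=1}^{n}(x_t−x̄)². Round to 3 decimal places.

0.247

Mean x̄ = (0 + 0 − 5 − 1 − 6 − 7 − 7 − 6 − 11 − 9)/10 = -5.2000
Numerator Σ_{t=1}^{8}(x_t−x̄)(x_{t+2}−x̄) = 31.5200
Denominator Σ(x_t−x̄)² = 127.6000
r_2 = 31.5200 / 127.6000 = 0.247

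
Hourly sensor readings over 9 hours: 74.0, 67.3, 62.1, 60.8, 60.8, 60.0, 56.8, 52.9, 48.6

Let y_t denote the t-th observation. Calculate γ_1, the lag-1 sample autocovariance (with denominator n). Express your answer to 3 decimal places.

Mean ȳ = (74.0 + 67.3 + 62.1 + 60.8 + 60.8 + 60.0 + 56.8 + 52.9 + 48.6)/9 = 60.3667
Σ_{t=1}^{8}(y_t−ȳ)(y_{t+1}−ȳ) = 223.1189
γ_1 = 223.1189 / 9 = 24.791

24.791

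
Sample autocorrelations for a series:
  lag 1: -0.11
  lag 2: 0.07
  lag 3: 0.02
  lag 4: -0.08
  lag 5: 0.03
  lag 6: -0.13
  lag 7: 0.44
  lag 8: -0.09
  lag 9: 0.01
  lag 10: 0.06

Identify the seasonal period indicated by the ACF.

7

The largest autocorrelation is r_7 = 0.44; the remaining lags stay at or below 0.07.
The dominant spike at lag 7 indicates a seasonal period of 7.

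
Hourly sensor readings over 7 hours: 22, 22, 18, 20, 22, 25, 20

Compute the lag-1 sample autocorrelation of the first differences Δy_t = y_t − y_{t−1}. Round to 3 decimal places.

First differences Δy: 0, -4, 2, 2, 3, -5
Mean of differences = -0.3333
Numerator Σ(Δy_t−Δȳ)(Δy_{t+1}−Δȳ) = -12.1111
Denominator Σ(Δy_t−Δȳ)² = 57.3333
r_1(Δy) = -12.1111 / 57.3333 = -0.211

-0.211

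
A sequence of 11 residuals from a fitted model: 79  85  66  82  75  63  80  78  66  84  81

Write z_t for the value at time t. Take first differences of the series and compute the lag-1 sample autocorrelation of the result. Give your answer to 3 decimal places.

-0.576

First differences Δz: 6, -19, 16, -7, -12, 17, -2, -12, 18, -3
Mean of differences = 0.2000
Numerator Σ(Δz_t−Δz̄)(Δz_{t+1}−Δz̄) = -929.8400
Denominator Σ(Δz_t−Δz̄)² = 1615.6000
r_1(Δz) = -929.8400 / 1615.6000 = -0.576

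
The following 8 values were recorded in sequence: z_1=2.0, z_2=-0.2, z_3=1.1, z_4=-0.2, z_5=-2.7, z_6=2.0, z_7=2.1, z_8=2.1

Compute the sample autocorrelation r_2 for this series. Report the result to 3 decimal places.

Mean z̄ = (2.0 − 0.2 + 1.1 − 0.2 − 2.7 + 2.0 + 2.1 + 2.1)/8 = 0.7750
Σ(z_t−z̄)(z_{t+2}−z̄) = (0.3981) + (0.9506) + (-1.1294) + (-1.1944) + (-4.6044) + (1.6231) = -3.9563
Denominator Σ(z_t−z̄)² = 20.5950
r_2 = -3.9563 / 20.5950 = -0.192

-0.192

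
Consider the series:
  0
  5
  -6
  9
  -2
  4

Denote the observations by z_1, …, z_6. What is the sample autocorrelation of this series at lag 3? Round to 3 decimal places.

Mean z̄ = (0 + 5 − 6 + 9 − 2 + 4)/6 = 1.6667
Deviations from mean: -1.6667, 3.3333, -7.6667, 7.3333, -3.6667, 2.3333
Σ(z_t−z̄)(z_{t+3}−z̄) = (-12.2222) + (-12.2222) + (-17.8889) = -42.3333
Denominator Σ(z_t−z̄)² = 145.3333
r_3 = -42.3333 / 145.3333 = -0.291

-0.291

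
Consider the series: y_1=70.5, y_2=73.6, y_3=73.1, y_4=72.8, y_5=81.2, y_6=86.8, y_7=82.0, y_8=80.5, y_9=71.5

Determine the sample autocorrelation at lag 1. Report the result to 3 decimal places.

Mean ȳ = (70.5 + 73.6 + 73.1 + 72.8 + 81.2 + 86.8 + 82.0 + 80.5 + 71.5)/9 = 76.8889
Numerator Σ_{t=1}^{8}(y_t−ȳ)(y_{t+1}−ȳ) = 123.7199
Denominator Σ(y_t−ȳ)² = 267.7289
r_1 = 123.7199 / 267.7289 = 0.462

0.462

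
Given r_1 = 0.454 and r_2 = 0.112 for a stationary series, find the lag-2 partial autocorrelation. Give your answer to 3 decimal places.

-0.119

φ_{22} = (r_2 − r_1²) / (1 − r_1²)
r_1² = (0.454)² = 0.206116
Numerator = 0.112 − 0.2061 = -0.0941; denominator = 1 − 0.2061 = 0.7939
φ_{22} = -0.0941 / 0.7939 = -0.119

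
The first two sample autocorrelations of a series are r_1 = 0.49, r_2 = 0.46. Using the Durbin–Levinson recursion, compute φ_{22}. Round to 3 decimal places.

φ_{22} = (r_2 − r_1²) / (1 − r_1²)
r_1² = (0.49)² = 0.2401
Numerator = 0.46 − 0.2401 = 0.2199; denominator = 1 − 0.2401 = 0.7599
φ_{22} = 0.2199 / 0.7599 = 0.289

0.289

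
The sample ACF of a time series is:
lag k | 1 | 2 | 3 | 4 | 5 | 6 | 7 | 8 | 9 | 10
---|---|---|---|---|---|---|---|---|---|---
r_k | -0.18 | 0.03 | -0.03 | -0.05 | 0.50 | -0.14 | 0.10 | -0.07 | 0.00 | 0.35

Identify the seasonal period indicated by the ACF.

5

The largest autocorrelation is r_5 = 0.50, with a weaker echo at lag 10 (0.35); the remaining lags stay at or below 0.10.
The dominant spike at lag 5 indicates a seasonal period of 5.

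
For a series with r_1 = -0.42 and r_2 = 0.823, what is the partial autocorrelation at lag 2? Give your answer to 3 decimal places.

φ_{22} = (r_2 − r_1²) / (1 − r_1²)
r_1² = (-0.42)² = 0.1764
Numerator = 0.823 − 0.1764 = 0.6466; denominator = 1 − 0.1764 = 0.8236
φ_{22} = 0.6466 / 0.8236 = 0.785

0.785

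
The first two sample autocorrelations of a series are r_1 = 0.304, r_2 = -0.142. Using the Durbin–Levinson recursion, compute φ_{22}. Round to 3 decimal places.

φ_{22} = (r_2 − r_1²) / (1 − r_1²)
r_1² = (0.304)² = 0.092416
Numerator = -0.142 − 0.0924 = -0.2344; denominator = 1 − 0.0924 = 0.9076
φ_{22} = -0.2344 / 0.9076 = -0.258

-0.258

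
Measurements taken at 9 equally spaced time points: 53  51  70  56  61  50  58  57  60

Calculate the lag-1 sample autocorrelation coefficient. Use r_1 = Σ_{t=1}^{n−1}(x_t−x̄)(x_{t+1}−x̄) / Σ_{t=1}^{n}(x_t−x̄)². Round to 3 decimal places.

-0.363

Mean x̄ = (53 + 51 + 70 + 56 + 61 + 50 + 58 + 57 + 60)/9 = 57.3333
Numerator Σ_{t=1}^{8}(x_t−x̄)(x_{t+1}−x̄) = -107.4444
Denominator Σ(x_t−x̄)² = 296.0000
r_1 = -107.4444 / 296.0000 = -0.363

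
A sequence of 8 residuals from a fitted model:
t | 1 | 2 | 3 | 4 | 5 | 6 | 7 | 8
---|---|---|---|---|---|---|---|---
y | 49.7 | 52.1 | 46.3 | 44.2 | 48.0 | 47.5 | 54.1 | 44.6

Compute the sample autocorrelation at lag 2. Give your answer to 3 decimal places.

Mean ȳ = (49.7 + 52.1 + 46.3 + 44.2 + 48.0 + 47.5 + 54.1 + 44.6)/8 = 48.3125
Σ(y_t−ȳ)(y_{t+2}−ȳ) = (-2.7923) + (-15.5761) + (0.6289) + (3.3414) + (-1.8086) + (3.0164) = -13.1903
Denominator Σ(y_t−ȳ)² = 85.2688
r_2 = -13.1903 / 85.2688 = -0.155

-0.155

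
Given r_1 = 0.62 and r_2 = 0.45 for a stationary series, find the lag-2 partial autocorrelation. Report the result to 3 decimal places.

0.107

φ_{22} = (r_2 − r_1²) / (1 − r_1²)
r_1² = (0.62)² = 0.3844
Numerator = 0.45 − 0.3844 = 0.0656; denominator = 1 − 0.3844 = 0.6156
φ_{22} = 0.0656 / 0.6156 = 0.107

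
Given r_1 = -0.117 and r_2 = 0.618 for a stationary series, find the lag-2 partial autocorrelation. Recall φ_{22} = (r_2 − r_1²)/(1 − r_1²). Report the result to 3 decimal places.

φ_{22} = (r_2 − r_1²) / (1 − r_1²)
r_1² = (-0.117)² = 0.013689
Numerator = 0.618 − 0.0137 = 0.6043; denominator = 1 − 0.0137 = 0.9863
φ_{22} = 0.6043 / 0.9863 = 0.613

0.613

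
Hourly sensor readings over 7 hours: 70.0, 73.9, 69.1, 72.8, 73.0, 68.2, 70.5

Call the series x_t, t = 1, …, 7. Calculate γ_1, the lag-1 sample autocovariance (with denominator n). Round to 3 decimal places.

-1.797

Mean x̄ = (70.0 + 73.9 + 69.1 + 72.8 + 73.0 + 68.2 + 70.5)/7 = 71.0714
Σ_{t=1}^{6}(x_t−x̄)(x_{t+1}−x̄) = -12.5780
γ_1 = -12.5780 / 7 = -1.797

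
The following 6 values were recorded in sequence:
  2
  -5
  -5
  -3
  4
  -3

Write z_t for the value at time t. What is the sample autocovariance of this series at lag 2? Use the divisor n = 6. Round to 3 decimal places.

-4.148

Mean z̄ = (2 − 5 − 5 − 3 + 4 − 3)/6 = -1.6667
Σ_{t=1}^{4}(z_t−z̄)(z_{t+2}−z̄) = -24.8889
γ_2 = -24.8889 / 6 = -4.148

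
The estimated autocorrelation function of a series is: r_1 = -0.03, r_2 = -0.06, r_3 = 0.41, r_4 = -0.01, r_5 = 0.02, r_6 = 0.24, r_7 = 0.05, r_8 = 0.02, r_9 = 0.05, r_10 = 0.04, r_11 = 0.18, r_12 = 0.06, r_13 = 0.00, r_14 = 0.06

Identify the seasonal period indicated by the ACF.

3

The largest autocorrelation is r_3 = 0.41, with a weaker echo at lag 6 (0.24); the remaining lags stay at or below 0.18.
The dominant spike at lag 3 indicates a seasonal period of 3.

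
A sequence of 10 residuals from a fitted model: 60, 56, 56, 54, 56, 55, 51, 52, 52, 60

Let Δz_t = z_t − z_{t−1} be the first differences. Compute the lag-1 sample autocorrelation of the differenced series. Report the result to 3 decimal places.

First differences Δz: -4, 0, -2, 2, -1, -4, 1, 0, 8
Mean of differences = 0.0000
Numerator Σ(Δz_t−Δz̄)(Δz_{t+1}−Δz̄) = -6.0000
Denominator Σ(Δz_t−Δz̄)² = 106.0000
r_1(Δz) = -6.0000 / 106.0000 = -0.057

-0.057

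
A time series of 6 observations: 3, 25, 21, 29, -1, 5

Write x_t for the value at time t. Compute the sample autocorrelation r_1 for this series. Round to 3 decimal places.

-0.028

Mean x̄ = (3 + 25 + 21 + 29 − 1 + 5)/6 = 13.6667
Deviations from mean: -10.6667, 11.3333, 7.3333, 15.3333, -14.6667, -8.6667
Σ(x_t−x̄)(x_{t+1}−x̄) = (-120.8889) + (83.1111) + (112.4444) + (-224.8889) + (127.1111) = -23.1111
Denominator Σ(x_t−x̄)² = 821.3333
r_1 = -23.1111 / 821.3333 = -0.028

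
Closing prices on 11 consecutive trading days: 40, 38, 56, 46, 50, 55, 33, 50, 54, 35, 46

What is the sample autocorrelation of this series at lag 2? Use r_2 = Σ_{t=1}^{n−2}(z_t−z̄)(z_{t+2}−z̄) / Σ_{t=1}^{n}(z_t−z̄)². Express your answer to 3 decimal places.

Mean z̄ = (40 + 38 + 56 + 46 + 50 + 55 + 33 + 50 + 54 + 35 + 46)/11 = 45.7273
Numerator Σ_{t=1}^{9}(z_t−z̄)(z_{t+2}−z̄) = -178.1488
Denominator Σ(z_t−z̄)² = 666.1818
r_2 = -178.1488 / 666.1818 = -0.267

-0.267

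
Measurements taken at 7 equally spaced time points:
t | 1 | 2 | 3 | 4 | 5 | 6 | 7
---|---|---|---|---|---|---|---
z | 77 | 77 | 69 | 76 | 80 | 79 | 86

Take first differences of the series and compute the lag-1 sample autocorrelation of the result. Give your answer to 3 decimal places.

-0.267

First differences Δz: 0, -8, 7, 4, -1, 7
Mean of differences = 1.5000
Numerator Σ(Δz_t−Δz̄)(Δz_{t+1}−Δz̄) = -44.2500
Denominator Σ(Δz_t−Δz̄)² = 165.5000
r_1(Δz) = -44.2500 / 165.5000 = -0.267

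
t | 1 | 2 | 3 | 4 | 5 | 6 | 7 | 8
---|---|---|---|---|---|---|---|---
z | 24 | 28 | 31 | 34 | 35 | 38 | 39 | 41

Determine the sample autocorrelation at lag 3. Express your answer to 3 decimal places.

Mean z̄ = (24 + 28 + 31 + 34 + 35 + 38 + 39 + 41)/8 = 33.7500
Deviations from mean: -9.7500, -5.7500, -2.7500, 0.2500, 1.2500, 4.2500, 5.2500, 7.2500
Numerator Σ_{t=1}^{5}(z_t−z̄)(z_{t+3}−z̄) = -10.9375
Denominator Σ(z_t−z̄)² = 235.5000
r_3 = -10.9375 / 235.5000 = -0.046

-0.046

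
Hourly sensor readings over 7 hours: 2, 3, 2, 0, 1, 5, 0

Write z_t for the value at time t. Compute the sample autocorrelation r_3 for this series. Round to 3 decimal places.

0.141

Mean z̄ = (2 + 3 + 2 + 0 + 1 + 5 + 0)/7 = 1.8571
Deviations from mean: 0.1429, 1.1429, 0.1429, -1.8571, -0.8571, 3.1429, -1.8571
Σ(z_t−z̄)(z_{t+3}−z̄) = (-0.2653) + (-0.9796) + (0.4490) + (3.4490) = 2.6531
Denominator Σ(z_t−z̄)² = 18.8571
r_3 = 2.6531 / 18.8571 = 0.141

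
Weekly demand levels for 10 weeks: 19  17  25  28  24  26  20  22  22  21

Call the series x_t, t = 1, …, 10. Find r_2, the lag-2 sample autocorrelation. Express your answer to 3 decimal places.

-0.181

Mean x̄ = (19 + 17 + 25 + 28 + 24 + 26 + 20 + 22 + 22 + 21)/10 = 22.4000
Numerator Σ_{t=1}^{8}(x_t−x̄)(x_{t+2}−x̄) = -18.5200
Denominator Σ(x_t−x̄)² = 102.4000
r_2 = -18.5200 / 102.4000 = -0.181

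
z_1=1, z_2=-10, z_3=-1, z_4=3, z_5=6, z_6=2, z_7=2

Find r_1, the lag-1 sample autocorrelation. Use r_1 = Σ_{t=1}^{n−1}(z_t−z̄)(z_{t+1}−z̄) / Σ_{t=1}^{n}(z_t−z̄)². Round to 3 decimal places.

0.200

Mean z̄ = (1 − 10 − 1 + 3 + 6 + 2 + 2)/7 = 0.4286
Σ(z_t−z̄)(z_{t+1}−z̄) = (-5.9592) + (14.8980) + (-3.6735) + (14.3265) + (8.7551) + (2.4694) = 30.8163
Denominator Σ(z_t−z̄)² = 153.7143
r_1 = 30.8163 / 153.7143 = 0.200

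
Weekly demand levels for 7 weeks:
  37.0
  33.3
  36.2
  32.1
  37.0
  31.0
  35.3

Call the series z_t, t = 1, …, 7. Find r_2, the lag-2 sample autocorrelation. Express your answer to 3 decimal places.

Mean z̄ = (37.0 + 33.3 + 36.2 + 32.1 + 37.0 + 31.0 + 35.3)/7 = 34.5571
Deviations from mean: 2.4429, -1.2571, 1.6429, -2.4571, 2.4429, -3.5571, 0.7429
Σ(z_t−z̄)(z_{t+2}−z̄) = (4.0133) + (3.0890) + (4.0133) + (8.7404) + (1.8147) = 21.6706
Denominator Σ(z_t−z̄)² = 35.4571
r_2 = 21.6706 / 35.4571 = 0.611

0.611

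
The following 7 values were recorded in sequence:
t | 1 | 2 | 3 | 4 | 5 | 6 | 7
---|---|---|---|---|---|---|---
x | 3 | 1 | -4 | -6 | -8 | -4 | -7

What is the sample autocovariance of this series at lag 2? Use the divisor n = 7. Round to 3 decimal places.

Mean x̄ = (3 + 1 − 4 − 6 − 8 − 4 − 7)/7 = -3.5714
Deviations: 6.5714, 4.5714, -0.4286, -2.4286, -4.4286, -0.4286, -3.4286
Σ_{t=1}^{5}(x_t−x̄)(x_{t+2}−x̄) = 4.2041
γ_2 = 4.2041 / 7 = 0.601

0.601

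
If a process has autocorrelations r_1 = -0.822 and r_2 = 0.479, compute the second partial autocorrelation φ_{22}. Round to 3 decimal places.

φ_{22} = (r_2 − r_1²) / (1 − r_1²)
r_1² = (-0.822)² = 0.675684
Numerator = 0.479 − 0.6757 = -0.1967; denominator = 1 − 0.6757 = 0.3243
φ_{22} = -0.1967 / 0.3243 = -0.606

-0.606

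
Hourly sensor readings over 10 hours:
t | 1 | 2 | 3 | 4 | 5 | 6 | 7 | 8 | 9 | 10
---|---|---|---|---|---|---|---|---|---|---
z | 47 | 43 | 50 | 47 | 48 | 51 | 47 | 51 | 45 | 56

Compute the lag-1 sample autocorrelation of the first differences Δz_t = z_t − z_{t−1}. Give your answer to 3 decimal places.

First differences Δz: -4, 7, -3, 1, 3, -4, 4, -6, 11
Mean of differences = 1.0000
Numerator Σ(Δz_t−Δz̄)(Δz_{t+1}−Δz̄) = -170.0000
Denominator Σ(Δz_t−Δz̄)² = 264.0000
r_1(Δz) = -170.0000 / 264.0000 = -0.644

-0.644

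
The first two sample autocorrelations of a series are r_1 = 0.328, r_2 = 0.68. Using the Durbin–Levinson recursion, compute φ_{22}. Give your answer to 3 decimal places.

0.641

φ_{22} = (r_2 − r_1²) / (1 − r_1²)
r_1² = (0.328)² = 0.107584
Numerator = 0.68 − 0.1076 = 0.5724; denominator = 1 − 0.1076 = 0.8924
φ_{22} = 0.5724 / 0.8924 = 0.641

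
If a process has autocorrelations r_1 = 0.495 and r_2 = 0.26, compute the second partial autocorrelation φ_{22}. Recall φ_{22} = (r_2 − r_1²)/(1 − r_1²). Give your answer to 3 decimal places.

φ_{22} = (r_2 − r_1²) / (1 − r_1²)
r_1² = (0.495)² = 0.245025
Numerator = 0.26 − 0.2450 = 0.0150; denominator = 1 − 0.2450 = 0.7550
φ_{22} = 0.0150 / 0.7550 = 0.020

0.020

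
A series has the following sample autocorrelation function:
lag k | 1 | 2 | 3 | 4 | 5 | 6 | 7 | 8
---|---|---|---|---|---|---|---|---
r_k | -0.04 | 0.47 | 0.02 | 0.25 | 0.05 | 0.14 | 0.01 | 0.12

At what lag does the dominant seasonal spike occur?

The largest autocorrelation is r_2 = 0.47, with a weaker echo at lag 4 (0.25); the remaining lags stay at or below 0.14.
The dominant spike at lag 2 indicates a seasonal period of 2.

2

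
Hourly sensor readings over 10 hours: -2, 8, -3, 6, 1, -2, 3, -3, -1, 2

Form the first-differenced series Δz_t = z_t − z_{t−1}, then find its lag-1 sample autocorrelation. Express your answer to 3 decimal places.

First differences Δz: 10, -11, 9, -5, -3, 5, -6, 2, 3
Mean of differences = 0.4444
Numerator Σ(Δz_t−Δz̄)(Δz_{t+1}−Δz̄) = -286.1975
Denominator Σ(Δz_t−Δz̄)² = 408.2222
r_1(Δz) = -286.1975 / 408.2222 = -0.701

-0.701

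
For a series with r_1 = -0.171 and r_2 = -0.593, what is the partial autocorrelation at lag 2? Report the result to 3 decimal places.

φ_{22} = (r_2 − r_1²) / (1 − r_1²)
r_1² = (-0.171)² = 0.029241
Numerator = -0.593 − 0.0292 = -0.6222; denominator = 1 − 0.0292 = 0.9708
φ_{22} = -0.6222 / 0.9708 = -0.641

-0.641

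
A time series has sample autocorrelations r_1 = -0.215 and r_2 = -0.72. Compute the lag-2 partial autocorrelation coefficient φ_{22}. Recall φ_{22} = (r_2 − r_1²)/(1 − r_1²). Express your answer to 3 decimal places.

-0.803

φ_{22} = (r_2 − r_1²) / (1 − r_1²)
r_1² = (-0.215)² = 0.046225
Numerator = -0.72 − 0.0462 = -0.7662; denominator = 1 − 0.0462 = 0.9538
φ_{22} = -0.7662 / 0.9538 = -0.803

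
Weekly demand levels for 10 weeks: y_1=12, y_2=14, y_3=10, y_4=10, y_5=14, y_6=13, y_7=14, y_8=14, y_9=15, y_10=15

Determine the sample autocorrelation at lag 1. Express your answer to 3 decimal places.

Mean ȳ = (12 + 14 + 10 + 10 + 14 + 13 + 14 + 14 + 15 + 15)/10 = 13.1000
Numerator Σ_{t=1}^{9}(y_t−ȳ)(y_{t+1}−ȳ) = 8.9900
Denominator Σ(y_t−ȳ)² = 30.9000
r_1 = 8.9900 / 30.9000 = 0.291

0.291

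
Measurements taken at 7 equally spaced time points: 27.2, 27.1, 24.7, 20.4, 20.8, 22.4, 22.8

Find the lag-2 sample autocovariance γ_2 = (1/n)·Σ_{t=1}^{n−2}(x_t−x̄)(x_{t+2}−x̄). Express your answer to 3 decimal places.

-0.586

Mean x̄ = (27.2 + 27.1 + 24.7 + 20.4 + 20.8 + 22.4 + 22.8)/7 = 23.6286
Σ_{t=1}^{5}(x_t−x̄)(x_{t+2}−x̄) = -4.1016
γ_2 = -4.1016 / 7 = -0.586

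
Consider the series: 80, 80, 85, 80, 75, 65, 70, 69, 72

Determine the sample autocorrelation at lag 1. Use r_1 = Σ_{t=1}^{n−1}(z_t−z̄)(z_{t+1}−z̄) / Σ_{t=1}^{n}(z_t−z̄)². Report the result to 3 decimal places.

Mean z̄ = (80 + 80 + 85 + 80 + 75 + 65 + 70 + 69 + 72)/9 = 75.1111
Numerator Σ_{t=1}^{8}(z_t−z̄)(z_{t+1}−z̄) = 223.0988
Denominator Σ(z_t−z̄)² = 344.8889
r_1 = 223.0988 / 344.8889 = 0.647

0.647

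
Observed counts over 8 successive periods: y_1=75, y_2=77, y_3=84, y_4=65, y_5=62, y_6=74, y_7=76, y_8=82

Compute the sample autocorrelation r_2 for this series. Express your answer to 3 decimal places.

Mean ȳ = (75 + 77 + 84 + 65 + 62 + 74 + 76 + 82)/8 = 74.3750
Deviations from mean: 0.6250, 2.6250, 9.6250, -9.3750, -12.3750, -0.3750, 1.6250, 7.6250
Σ(y_t−ȳ)(y_{t+2}−ȳ) = (6.0156) + (-24.6094) + (-119.1094) + (3.5156) + (-20.1094) + (-2.8594) = -157.1563
Denominator Σ(y_t−ȳ)² = 401.8750
r_2 = -157.1563 / 401.8750 = -0.391

-0.391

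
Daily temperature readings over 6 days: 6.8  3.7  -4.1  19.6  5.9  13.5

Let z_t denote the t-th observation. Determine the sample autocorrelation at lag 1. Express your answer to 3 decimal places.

Mean z̄ = (6.8 + 3.7 − 4.1 + 19.6 + 5.9 + 13.5)/6 = 7.5667
Σ(z_t−z̄)(z_{t+1}−z̄) = (2.9644) + (45.1111) + (-140.3889) + (-20.0556) + (-9.8889) = -122.2578
Denominator Σ(z_t−z̄)² = 334.4333
r_1 = -122.2578 / 334.4333 = -0.366

-0.366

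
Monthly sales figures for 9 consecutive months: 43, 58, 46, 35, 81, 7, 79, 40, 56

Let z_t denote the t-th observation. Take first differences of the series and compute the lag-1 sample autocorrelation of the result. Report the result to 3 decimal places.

First differences Δz: 15, -12, -11, 46, -74, 72, -39, 16
Mean of differences = 1.6250
Numerator Σ(Δz_t−Δz̄)(Δz_{t+1}−Δz̄) = -12691.3906
Denominator Σ(Δz_t−Δz̄)² = 15021.8750
r_1(Δz) = -12691.3906 / 15021.8750 = -0.845

-0.845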